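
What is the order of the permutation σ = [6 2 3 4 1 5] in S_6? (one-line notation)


Cycle decomposition: (1 6 5)
Cycle lengths: 3
Order = lcm(3) = 3

ord(σ) = 3


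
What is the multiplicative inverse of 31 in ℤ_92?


Use the extended Euclidean algorithm to write 1 = 31·s + 92·t; then s mod 92 is the inverse.
Euclidean algorithm:
  31 = 0·92 + 31
  92 = 2·31 + 30
  31 = 1·30 + 1
  30 = 30·1 + 0
gcd(31,92) = 1
Back-substitution gives: 31·(3) + 92·(-1) = 1
So 31⁻¹ ≡ 3 ≡ 3 (mod 92)
Check: 31 × 3 = 93 ≡ 1 (mod 92) ✓

31⁻¹ ≡ 3 (mod 92)


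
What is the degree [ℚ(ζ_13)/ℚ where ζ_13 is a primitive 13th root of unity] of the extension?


[ℚ(ζ_n):ℚ] = deg Φ_n(x) = φ(n). Here φ(13) = 12

[ℚ(ζ_13)/ℚ where ζ_13 is a primitive 13th root of unity] = 12


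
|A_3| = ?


|A_n| = n!/2 (even permutations)
|A_3| = 3!/2 = 6/2 = 3

|A_3| = 3


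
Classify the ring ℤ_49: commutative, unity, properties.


ℤ_49 is a commutative ring with unity 1; 49 = 7×7 is composite, so 7·7 ≡ 0 gives zero divisors (not an integral domain)
Commutative: Yes
Integral domain: No
Has unity: Yes

ℤ_49: Commutative=Yes, Unity=Yes


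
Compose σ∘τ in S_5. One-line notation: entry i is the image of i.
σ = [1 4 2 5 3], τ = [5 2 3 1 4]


σ∘τ: apply τ first, then σ
1 →τ 5 →σ 3
2 →τ 2 →σ 4
3 →τ 3 →σ 2
4 →τ 1 →σ 1
5 →τ 4 →σ 5

σ∘τ = [3 4 2 1 5]


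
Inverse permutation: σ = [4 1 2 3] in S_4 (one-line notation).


To find σ⁻¹, swap domain and range:
σ(1) = 4 → σ⁻¹(4) = 1
σ(2) = 1 → σ⁻¹(1) = 2
σ(3) = 2 → σ⁻¹(2) = 3
σ(4) = 3 → σ⁻¹(3) = 4

σ⁻¹ = [2 3 4 1]


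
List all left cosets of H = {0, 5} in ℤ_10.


H = {0, 5}, |H| = 2
Number of cosets = |G|/|H| = 10/2 = 5
0 + H = {0, 5}
1 + H = {1, 6}
2 + H = {2, 7}
3 + H = {3, 8}
4 + H = {4, 9}

Cosets: 0+H={0,5}; 1+H={1,6}; 2+H={2,7}; 3+H={3,8}; 4+H={4,9}


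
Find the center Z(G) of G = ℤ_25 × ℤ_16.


Z(G) = {g ∈ G | gx = xg for all x ∈ G}
Direct product of abelian groups is abelian, so Z(G) = G

Z(ℤ_25 × ℤ_16) = ℤ_25 × ℤ_16


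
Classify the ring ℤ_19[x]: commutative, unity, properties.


ℤ_19 is a field (n prime), so ℤ_19[x] is a commutative integral domain with unity
Commutative: Yes
Integral domain: Yes
Has unity: Yes

ℤ_19[x]: Commutative=Yes, Unity=Yes


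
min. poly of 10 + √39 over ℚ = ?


Let α = 10 + √39. Then α - 10 = √39, so (α - 10)² = 39, giving α² - 20α + 61 = 0. Degree 2 and α ∉ ℚ, so this is the minimal polynomial.

Minimal polynomial: x² - 20x + 61


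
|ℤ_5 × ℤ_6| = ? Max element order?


|ℤ_5 × ℤ_6| = 5 × 6 = 30
Max element order = lcm(5,6) = 30
Cyclic? Yes (gcd=1)

|ℤ_5×ℤ_6| = 30, max element order = 30


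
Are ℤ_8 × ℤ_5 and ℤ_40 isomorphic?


Comparing ℤ_8 × ℤ_5 and ℤ_40:
gcd(8,5) = 1, so ℤ_8 × ℤ_5 ≅ ℤ_40 (CRT)

Yes, ℤ_8 × ℤ_5 ≅ ℤ_40


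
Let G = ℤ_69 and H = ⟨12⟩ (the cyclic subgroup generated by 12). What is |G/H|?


|⟨12⟩| = n / gcd(12, 69) = 69 / 3 = 23
H is normal (ℤ_69 is abelian).
|G/H| = |G| / |H| = 69 / 23 = 3

|G/H| = 3


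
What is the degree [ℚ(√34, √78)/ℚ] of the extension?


[ℚ(√34,√78):ℚ] = [ℚ(√34,√78):ℚ(√34)]·[ℚ(√34):ℚ] = 2·2 = 4

[ℚ(√34, √78)/ℚ] = 4


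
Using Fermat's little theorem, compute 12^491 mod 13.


Fermat's little theorem: if p is prime and gcd(a,p)=1, then a^(p-1) ≡ 1 (mod p)
p = 13 is prime, gcd(12,13) = 1
Reduce exponent: 491 mod 12 = 11
So 12^491 ≡ 12^11 (mod 13)
12^11 mod 13 = 12

12^491 ≡ 12 (mod 13)


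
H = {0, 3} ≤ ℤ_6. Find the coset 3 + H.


3 + H = {3 + h (mod 6) : h ∈ H}
3+0=3, 3+3=0
3 + H = {0, 3} = 0 + H

3 + H = {0, 3}


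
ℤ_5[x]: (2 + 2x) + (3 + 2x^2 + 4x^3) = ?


Add coefficients mod 5:
x^0: 2 + 3 = 0 (mod 5)
x^1: 2 + 0 = 2 (mod 5)
x^2: 0 + 2 = 2 (mod 5)
x^3: 0 + 4 = 4 (mod 5)
Result: 2x + 2x^2 + 4x^3

f + g = 2x + 2x^2 + 4x^3


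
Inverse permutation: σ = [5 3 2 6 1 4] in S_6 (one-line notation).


To find σ⁻¹, swap domain and range:
σ(1) = 5 → σ⁻¹(5) = 1
σ(2) = 3 → σ⁻¹(3) = 2
σ(3) = 2 → σ⁻¹(2) = 3
σ(4) = 6 → σ⁻¹(6) = 4
σ(5) = 1 → σ⁻¹(1) = 5
σ(6) = 4 → σ⁻¹(4) = 6

σ⁻¹ = [5 3 2 6 1 4]


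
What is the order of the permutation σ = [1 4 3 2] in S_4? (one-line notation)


Cycle decomposition: (2 4)
Cycle lengths: 2
Order = lcm(2) = 2

ord(σ) = 2


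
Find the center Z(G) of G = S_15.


Z(G) = {g ∈ G | gx = xg for all x ∈ G}
S_n is non-abelian for n ≥ 3; Z(S_15) is trivial

Z(S_15) = {e}


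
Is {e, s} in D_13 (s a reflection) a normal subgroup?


H = {e, s} in D_13 (s a reflection)
r·s·r⁻¹ = sr⁻² ≠ s for n ≥ 3, so {e, s} is not closed under conjugation

No, not a normal subgroup


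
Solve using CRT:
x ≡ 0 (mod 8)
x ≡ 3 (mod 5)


m₁ = 8, m₂ = 5, gcd = 1, so CRT applies. M = m₁·m₂ = 40
Let M₁ = M/m₁ = 5, M₂ = M/m₂ = 8
Find y₁ ≡ M₁⁻¹ (mod m₁): 5⁻¹ ≡ 5 (mod 8)
Find y₂ ≡ M₂⁻¹ (mod m₂): 8⁻¹ ≡ 2 (mod 5)
x = a₁·M₁·y₁ + a₂·M₂·y₂ = 0·5·5 + 3·8·2 = 48
Reduce mod 40: x ≡ 8
Check: 8 mod 8 = 0 ✓, 8 mod 5 = 3 ✓

x ≡ 8 (mod 40)


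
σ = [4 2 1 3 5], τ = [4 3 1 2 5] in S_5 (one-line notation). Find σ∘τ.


σ∘τ: apply τ first, then σ
1 →τ 4 →σ 3
2 →τ 3 →σ 1
3 →τ 1 →σ 4
4 →τ 2 →σ 2
5 →τ 5 →σ 5

σ∘τ = [3 1 4 2 5]


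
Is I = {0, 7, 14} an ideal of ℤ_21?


Check ideal conditions for I = {0, 7, 14} in ℤ_21:
(1) I is an additive subgroup? Yes
(2) For r ∈ ℤ_21 and a ∈ I: r·a ∈ I? Yes

Yes, I is an ideal of ℤ_21


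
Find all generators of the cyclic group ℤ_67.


g generates ℤ_n iff gcd(g,n) = 1
Prime factors of 67: 67
Generators are g ∈ {1,...,66} not divisible by any of these primes.
Generators: {1, 2, 3, 4, 5, 6, 7, 8, 9, 10, 11, 12, 13, 14, 15, 16, 17, 18, 19, 20, 21, 22, 23, 24, 25, 26, 27, 28, 29, 30, 31, 32, 33, 34, 35, 36, 37, 38, 39, 40, 41, 42, 43, 44, 45, 46, 47, 48, 49, 50, 51, 52, 53, 54, 55, 56, 57, 58, 59, 60, 61, 62, 63, 64, 65, 66}
Number of generators = φ(67) = 66

Generators of ℤ_67 = {1, 2, 3, 4, 5, 6, 7, 8, 9, 10, 11, 12, 13, 14, 15, 16, 17, 18, 19, 20, 21, 22, 23, 24, 25, 26, 27, 28, 29, 30, 31, 32, 33, 34, 35, 36, 37, 38, 39, 40, 41, 42, 43, 44, 45, 46, 47, 48, 49, 50, 51, 52, 53, 54, 55, 56, 57, 58, 59, 60, 61, 62, 63, 64, 65, 66}


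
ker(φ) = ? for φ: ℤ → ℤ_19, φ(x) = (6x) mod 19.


Kernel = preimage of identity
ker(φ) = {x ∈ ℤ : 6x ≡ 0 (mod 19)}. gcd(6,19) = 1, so 6x ≡ 0 (mod 19) ⟺ x ≡ 0 (mod 19/1 = 19). Hence ker(φ) = 19ℤ

ker(φ) = 19ℤ


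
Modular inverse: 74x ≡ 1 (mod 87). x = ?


Use the extended Euclidean algorithm to write 1 = 74·s + 87·t; then s mod 87 is the inverse.
Euclidean algorithm:
  74 = 0·87 + 74
  87 = 1·74 + 13
  74 = 5·13 + 9
  13 = 1·9 + 4
  9 = 2·4 + 1
  4 = 4·1 + 0
gcd(74,87) = 1
Back-substitution gives: 74·(20) + 87·(-17) = 1
So 74⁻¹ ≡ 20 ≡ 20 (mod 87)
Check: 74 × 20 = 1480 ≡ 1 (mod 87) ✓

74⁻¹ ≡ 20 (mod 87)


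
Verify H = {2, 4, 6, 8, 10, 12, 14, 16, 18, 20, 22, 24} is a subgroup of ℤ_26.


Subgroup test for H = {2, 4, 6, 8, 10, 12, 14, 16, 18, 20, 22, 24} in (ℤ_26, +):
(1) 0 ∈ H? No
(2) Closure: for all a,b ∈ H, (a+b) mod 26 ∈ H? No  [counterexample: 2 + 24 = 0 ∉ H]
(3) Inverses: for all a ∈ H, -a mod 26 ∈ H? Yes

No, H is not a subgroup of ℤ_26


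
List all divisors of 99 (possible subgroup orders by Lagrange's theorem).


Lagrange's theorem: |H| divides |G|
|G| = 99
Divisors of 99: 1, 3, 9, 11, 33, 99

Possible subgroup orders: {1, 3, 9, 11, 33, 99}


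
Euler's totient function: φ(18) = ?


φ(n) = count of k ∈ {1,...,n} with gcd(k,n)=1
Coprimes to 18: {1, 5, 7, 11, 13, 17}
Count: 6

φ(18) = 6


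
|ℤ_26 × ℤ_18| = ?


|A × B| = |A| · |B|
|ℤ_26 × ℤ_18| = 26 × 18 = 468

|ℤ_26 × ℤ_18| = 468


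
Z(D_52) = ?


Z(G) = {g ∈ G | gx = xg for all x ∈ G}
For even n, Z(D_n) = {e, r^(n/2)}: the 180° rotation r^26 commutes with every reflection and rotation

Z(D_52) = {e, r^26}


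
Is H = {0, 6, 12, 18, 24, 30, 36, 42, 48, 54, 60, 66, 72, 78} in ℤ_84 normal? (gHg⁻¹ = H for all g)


H = {0, 6, 12, 18, 24, 30, 36, 42, 48, 54, 60, 66, 72, 78} in ℤ_84
ℤ_84 is abelian; every subgroup of an abelian group is normal

Yes, normal subgroup


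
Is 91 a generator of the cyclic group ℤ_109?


g generates ℤ_n iff gcd(g, n) = 1
gcd(91, 109) = 1
Since gcd = 1, 91 is a generator.

Yes, 91 generates ℤ_109


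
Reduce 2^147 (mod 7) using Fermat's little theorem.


Fermat's little theorem: if p is prime and gcd(a,p)=1, then a^(p-1) ≡ 1 (mod p)
p = 7 is prime, gcd(2,7) = 1
Reduce exponent: 147 mod 6 = 3
So 2^147 ≡ 2^3 (mod 7)
2^3 mod 7 = 1

2^147 ≡ 1 (mod 7)


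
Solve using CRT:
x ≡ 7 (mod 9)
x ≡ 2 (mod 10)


m₁ = 9, m₂ = 10, gcd = 1, so CRT applies. M = m₁·m₂ = 90
Let M₁ = M/m₁ = 10, M₂ = M/m₂ = 9
Find y₁ ≡ M₁⁻¹ (mod m₁): 10⁻¹ ≡ 1 (mod 9)
Find y₂ ≡ M₂⁻¹ (mod m₂): 9⁻¹ ≡ 9 (mod 10)
x = a₁·M₁·y₁ + a₂·M₂·y₂ = 7·10·1 + 2·9·9 = 232
Reduce mod 90: x ≡ 52
Check: 52 mod 9 = 7 ✓, 52 mod 10 = 2 ✓

x ≡ 52 (mod 90)


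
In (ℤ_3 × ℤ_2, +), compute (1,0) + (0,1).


Operation: componentwise addition mod (3, 2)
(1,0) + (0,1) = ((a₁+b₁) mod 3, (a₂+b₂) mod 2) with a = (1,0), b = (0,1)

(1,0) + (0,1) = (1,1)


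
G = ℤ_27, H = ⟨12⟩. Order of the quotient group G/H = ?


|⟨12⟩| = n / gcd(12, 27) = 27 / 3 = 9
H is normal (ℤ_27 is abelian).
|G/H| = |G| / |H| = 27 / 9 = 3

|G/H| = 3


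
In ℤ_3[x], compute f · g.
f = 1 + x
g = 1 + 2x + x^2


Expand and collect like terms; reduce coefficients mod 3:
x^0: 1·1 = 1 ≡ 1 (mod 3)
x^1: 1·2 + 1·1 = 3 ≡ 0 (mod 3)
x^2: 1·1 + 1·2 = 3 ≡ 0 (mod 3)
x^3: 1·1 = 1 ≡ 1 (mod 3)
Result: 1 + x^3

f · g = 1 + x^3


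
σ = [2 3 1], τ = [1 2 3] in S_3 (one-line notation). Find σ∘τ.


σ∘τ: apply τ first, then σ
1 →τ 1 →σ 2
2 →τ 2 →σ 3
3 →τ 3 →σ 1

σ∘τ = [2 3 1]


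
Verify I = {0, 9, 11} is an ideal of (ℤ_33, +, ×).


Check ideal conditions for I = {0, 9, 11} in ℤ_33:
(1) I is an additive subgroup? No
(2) For r ∈ ℤ_33 and a ∈ I: r·a ∈ I? No  [counterexample: r=2, a=9, r·a mod 33 = 18 ∉ I]

No, I is not an ideal of ℤ_33


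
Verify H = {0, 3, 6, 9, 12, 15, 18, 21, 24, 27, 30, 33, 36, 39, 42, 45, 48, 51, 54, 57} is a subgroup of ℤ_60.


Subgroup test for H = {0, 3, 6, 9, 12, 15, 18, 21, 24, 27, 30, 33, 36, 39, 42, 45, 48, 51, 54, 57} in (ℤ_60, +):
(1) 0 ∈ H? Yes
(2) Closure: for all a,b ∈ H, (a+b) mod 60 ∈ H? Yes
(3) Inverses: for all a ∈ H, -a mod 60 ∈ H? Yes

Yes, H is a subgroup of ℤ_60


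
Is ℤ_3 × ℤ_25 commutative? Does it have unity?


Direct product ring; commutative with unity (1,1); but (1,0)·(0,1) = (0,0) gives zero divisors, so not an integral domain
Commutative: Yes
Integral domain: No
Has unity: Yes

ℤ_3 × ℤ_25: Commutative=Yes, Unity=Yes


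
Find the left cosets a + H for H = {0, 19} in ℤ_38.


H = {0, 19}, |H| = 2
Number of cosets = |G|/|H| = 38/2 = 19
0 + H = {0, 19}
1 + H = {1, 20}
2 + H = {2, 21}
3 + H = {3, 22}
4 + H = {4, 23}
5 + H = {5, 24}
6 + H = {6, 25}
7 + H = {7, 26}
8 + H = {8, 27}
9 + H = {9, 28}
10 + H = {10, 29}
11 + H = {11, 30}
12 + H = {12, 31}
13 + H = {13, 32}
14 + H = {14, 33}
15 + H = {15, 34}
16 + H = {16, 35}
17 + H = {17, 36}
18 + H = {18, 37}

Cosets: 0+H={0,19}; 1+H={1,20}; 2+H={2,21}; 3+H={3,22}; 4+H={4,23}; 5+H={5,24}; 6+H={6,25}; 7+H={7,26}; 8+H={8,27}; 9+H={9,28}; 10+H={10,29}; 11+H={11,30}; 12+H={12,31}; 13+H={13,32}; 14+H={14,33}; 15+H={15,34}; 16+H={16,35}; 17+H={17,36}; 18+H={18,37}


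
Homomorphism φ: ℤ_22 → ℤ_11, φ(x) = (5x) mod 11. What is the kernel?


Kernel = preimage of identity
ker(φ) = {x ∈ ℤ_22 : 5x ≡ 0 (mod 11)}. Since 11 | 22, φ is well-defined. The kernel is the cyclic subgroup ⟨11⟩ of ℤ_22 (order 2), i.e. {0, 11}

ker(φ) = {0, 11}


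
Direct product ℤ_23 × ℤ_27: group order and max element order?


|ℤ_23 × ℤ_27| = 23 × 27 = 621
Max element order = lcm(23,27) = 621
Cyclic? Yes (gcd=1)

|ℤ_23×ℤ_27| = 621, max element order = 621


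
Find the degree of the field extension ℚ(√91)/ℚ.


√91 has minimal polynomial x² - 91 (irreducible over ℚ since 91 is squarefree)

[ℚ(√91)/ℚ] = 2


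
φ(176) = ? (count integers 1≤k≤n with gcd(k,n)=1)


Factor n: 176 = 2^4 × 11
φ(n) = n · ∏(1 - 1/p) over distinct primes p | n
φ(176) = 176 · (1 - 1/2) · (1 - 1/11) = 80

φ(176) = 80


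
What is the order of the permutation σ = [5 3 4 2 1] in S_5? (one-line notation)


Cycle decomposition: (1 5) (2 3 4)
Cycle lengths: 2, 3
Order = lcm(2, 3) = 6

ord(σ) = 6


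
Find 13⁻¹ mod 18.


Use the extended Euclidean algorithm to write 1 = 13·s + 18·t; then s mod 18 is the inverse.
Euclidean algorithm:
  13 = 0·18 + 13
  18 = 1·13 + 5
  13 = 2·5 + 3
  5 = 1·3 + 2
  3 = 1·2 + 1
  2 = 2·1 + 0
gcd(13,18) = 1
Back-substitution gives: 13·(7) + 18·(-5) = 1
So 13⁻¹ ≡ 7 ≡ 7 (mod 18)
Check: 13 × 7 = 91 ≡ 1 (mod 18) ✓

13⁻¹ ≡ 7 (mod 18)


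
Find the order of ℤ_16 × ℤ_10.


|A × B| = |A| · |B|
|ℤ_16 × ℤ_10| = 16 × 10 = 160

|ℤ_16 × ℤ_10| = 160


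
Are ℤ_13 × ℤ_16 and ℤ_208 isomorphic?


Comparing ℤ_13 × ℤ_16 and ℤ_208:
gcd(13,16) = 1, so ℤ_13 × ℤ_16 ≅ ℤ_208 (CRT)

Yes, ℤ_13 × ℤ_16 ≅ ℤ_208


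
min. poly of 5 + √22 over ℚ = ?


Let α = 5 + √22. Then α - 5 = √22, so (α - 5)² = 22, giving α² - 10α + 3 = 0. Degree 2 and α ∉ ℚ, so this is the minimal polynomial.

Minimal polynomial: x² - 10x + 3


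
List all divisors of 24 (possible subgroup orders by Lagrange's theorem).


Lagrange's theorem: |H| divides |G|
|G| = 24
Divisors of 24: 1, 2, 3, 4, 6, 8, 12, 24

Possible subgroup orders: {1, 2, 3, 4, 6, 8, 12, 24}


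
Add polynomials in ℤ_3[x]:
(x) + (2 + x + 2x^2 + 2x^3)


Add coefficients mod 3:
x^0: 0 + 2 = 2 (mod 3)
x^1: 1 + 1 = 2 (mod 3)
x^2: 0 + 2 = 2 (mod 3)
x^3: 0 + 2 = 2 (mod 3)
Result: 2 + 2x + 2x^2 + 2x^3

f + g = 2 + 2x + 2x^2 + 2x^3


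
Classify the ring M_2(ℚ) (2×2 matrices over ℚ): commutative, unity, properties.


Matrix multiplication is non-commutative for n ≥ 2; the identity matrix I is the unity; singular matrices give zero divisors, so not an integral domain
Commutative: No
Integral domain: No
Has unity: Yes

M_2(ℚ) (2×2 matrices over ℚ): Commutative=No, Unity=Yes


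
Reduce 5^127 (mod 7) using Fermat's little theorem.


Fermat's little theorem: if p is prime and gcd(a,p)=1, then a^(p-1) ≡ 1 (mod p)
p = 7 is prime, gcd(5,7) = 1
Reduce exponent: 127 mod 6 = 1
So 5^127 ≡ 5^1 (mod 7)
5^1 mod 7 = 5

5^127 ≡ 5 (mod 7)


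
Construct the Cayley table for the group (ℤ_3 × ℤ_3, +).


Elements: {(0,0), (0,1), (0,2), (1,0), (1,1), (1,2), (2,0), (2,1), (2,2)}
Operation: componentwise addition mod (3, 3)
Entry (a, b) = ((a₁+b₁) mod 3, (a₂+b₂) mod 3)

Cayley table:
      | (0,0) | (0,1) | (0,2) | (1,0) | (1,1) | (1,2) | (2,0) | (2,1) | (2,2)
(0,0) | (0,0) | (0,1) | (0,2) | (1,0) | (1,1) | (1,2) | (2,0) | (2,1) | (2,2)
(0,1) | (0,1) | (0,2) | (0,0) | (1,1) | (1,2) | (1,0) | (2,1) | (2,2) | (2,0)
(0,2) | (0,2) | (0,0) | (0,1) | (1,2) | (1,0) | (1,1) | (2,2) | (2,0) | (2,1)
(1,0) | (1,0) | (1,1) | (1,2) | (2,0) | (2,1) | (2,2) | (0,0) | (0,1) | (0,2)
(1,1) | (1,1) | (1,2) | (1,0) | (2,1) | (2,2) | (2,0) | (0,1) | (0,2) | (0,0)
(1,2) | (1,2) | (1,0) | (1,1) | (2,2) | (2,0) | (2,1) | (0,2) | (0,0) | (0,1)
(2,0) | (2,0) | (2,1) | (2,2) | (0,0) | (0,1) | (0,2) | (1,0) | (1,1) | (1,2)
(2,1) | (2,1) | (2,2) | (2,0) | (0,1) | (0,2) | (0,0) | (1,1) | (1,2) | (1,0)
(2,2) | (2,2) | (2,0) | (2,1) | (0,2) | (0,0) | (0,1) | (1,2) | (1,0) | (1,1)


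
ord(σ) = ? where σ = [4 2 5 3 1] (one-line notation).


Cycle decomposition: (1 4 3 5)
Cycle lengths: 4
Order = lcm(4) = 4

ord(σ) = 4


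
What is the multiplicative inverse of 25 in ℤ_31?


Use the extended Euclidean algorithm to write 1 = 25·s + 31·t; then s mod 31 is the inverse.
Euclidean algorithm:
  25 = 0·31 + 25
  31 = 1·25 + 6
  25 = 4·6 + 1
  6 = 6·1 + 0
gcd(25,31) = 1
Back-substitution gives: 25·(5) + 31·(-4) = 1
So 25⁻¹ ≡ 5 ≡ 5 (mod 31)
Check: 25 × 5 = 125 ≡ 1 (mod 31) ✓

25⁻¹ ≡ 5 (mod 31)


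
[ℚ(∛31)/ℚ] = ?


∛31 has minimal polynomial x³ - 31 (irreducible over ℚ since 31 is not a perfect cube)

[ℚ(∛31)/ℚ] = 3


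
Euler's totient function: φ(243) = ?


Factor n: 243 = 3^5
φ(n) = n · ∏(1 - 1/p) over distinct primes p | n
φ(243) = 243 · (1 - 1/3) = 162

φ(243) = 162


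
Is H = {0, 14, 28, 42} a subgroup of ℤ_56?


Subgroup test for H = {0, 14, 28, 42} in (ℤ_56, +):
(1) 0 ∈ H? Yes
(2) Closure: for all a,b ∈ H, (a+b) mod 56 ∈ H? Yes
(3) Inverses: for all a ∈ H, -a mod 56 ∈ H? Yes

Yes, H is a subgroup of ℤ_56


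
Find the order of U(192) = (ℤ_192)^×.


U(n) is the group of units mod n; |U(n)| = φ(n)
|U(192)| = φ(192) = 64

|U(192) = (ℤ_192)^×| = 64


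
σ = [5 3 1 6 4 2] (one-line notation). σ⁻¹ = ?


To find σ⁻¹, swap domain and range:
σ(1) = 5 → σ⁻¹(5) = 1
σ(2) = 3 → σ⁻¹(3) = 2
σ(3) = 1 → σ⁻¹(1) = 3
σ(4) = 6 → σ⁻¹(6) = 4
σ(5) = 4 → σ⁻¹(4) = 5
σ(6) = 2 → σ⁻¹(2) = 6

σ⁻¹ = [3 6 2 5 1 4]


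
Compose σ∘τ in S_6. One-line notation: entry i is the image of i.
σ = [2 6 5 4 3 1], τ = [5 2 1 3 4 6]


σ∘τ: apply τ first, then σ
1 →τ 5 →σ 3
2 →τ 2 →σ 6
3 →τ 1 →σ 2
4 →τ 3 →σ 5
5 →τ 4 →σ 4
6 →τ 6 →σ 1

σ∘τ = [3 6 2 5 4 1]


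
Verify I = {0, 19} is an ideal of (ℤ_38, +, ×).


Check ideal conditions for I = {0, 19} in ℤ_38:
(1) I is an additive subgroup? Yes
(2) For r ∈ ℤ_38 and a ∈ I: r·a ∈ I? Yes

Yes, I is an ideal of ℤ_38


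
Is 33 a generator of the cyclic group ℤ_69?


g generates ℤ_n iff gcd(g, n) = 1
gcd(33, 69) = 3
Since gcd = 3 ≠ 1, ⟨33⟩ has order 23 < 69, so 33 is not a generator.

No, 33 does not generate ℤ_69


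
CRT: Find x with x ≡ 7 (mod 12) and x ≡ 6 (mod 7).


m₁ = 12, m₂ = 7, gcd = 1, so CRT applies. M = m₁·m₂ = 84
Let M₁ = M/m₁ = 7, M₂ = M/m₂ = 12
Find y₁ ≡ M₁⁻¹ (mod m₁): 7⁻¹ ≡ 7 (mod 12)
Find y₂ ≡ M₂⁻¹ (mod m₂): 12⁻¹ ≡ 3 (mod 7)
x = a₁·M₁·y₁ + a₂·M₂·y₂ = 7·7·7 + 6·12·3 = 559
Reduce mod 84: x ≡ 55
Check: 55 mod 12 = 7 ✓, 55 mod 7 = 6 ✓

x ≡ 55 (mod 84)


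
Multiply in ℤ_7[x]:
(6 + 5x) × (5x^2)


Expand and collect like terms; reduce coefficients mod 7:
x^0: 6·0 = 0 ≡ 0 (mod 7)
x^1: 6·0 + 5·0 = 0 ≡ 0 (mod 7)
x^2: 6·5 + 5·0 = 30 ≡ 2 (mod 7)
x^3: 5·5 = 25 ≡ 4 (mod 7)
Result: 2x^2 + 4x^3

f · g = 2x^2 + 4x^3


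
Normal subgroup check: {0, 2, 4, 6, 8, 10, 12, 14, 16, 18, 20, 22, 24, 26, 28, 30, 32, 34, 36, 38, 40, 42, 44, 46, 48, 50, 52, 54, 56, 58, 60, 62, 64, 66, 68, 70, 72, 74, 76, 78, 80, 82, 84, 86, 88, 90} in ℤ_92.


H = {0, 2, 4, 6, 8, 10, 12, 14, 16, 18, 20, 22, 24, 26, 28, 30, 32, 34, 36, 38, 40, 42, 44, 46, 48, 50, 52, 54, 56, 58, 60, 62, 64, 66, 68, 70, 72, 74, 76, 78, 80, 82, 84, 86, 88, 90} in ℤ_92
ℤ_92 is abelian; every subgroup of an abelian group is normal

Yes, normal subgroup


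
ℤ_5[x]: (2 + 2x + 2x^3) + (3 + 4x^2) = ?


Add coefficients mod 5:
x^0: 2 + 3 = 0 (mod 5)
x^1: 2 + 0 = 2 (mod 5)
x^2: 0 + 4 = 4 (mod 5)
x^3: 2 + 0 = 2 (mod 5)
Result: 2x + 4x^2 + 2x^3

f + g = 2x + 4x^2 + 2x^3


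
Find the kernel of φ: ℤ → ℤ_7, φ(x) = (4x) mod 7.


Kernel = preimage of identity
ker(φ) = {x ∈ ℤ : 4x ≡ 0 (mod 7)}. gcd(4,7) = 1, so 4x ≡ 0 (mod 7) ⟺ x ≡ 0 (mod 7/1 = 7). Hence ker(φ) = 7ℤ

ker(φ) = 7ℤ


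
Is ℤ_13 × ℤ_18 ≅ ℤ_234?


Comparing ℤ_13 × ℤ_18 and ℤ_234:
gcd(13,18) = 1, so ℤ_13 × ℤ_18 ≅ ℤ_234 (CRT)

Yes, ℤ_13 × ℤ_18 ≅ ℤ_234


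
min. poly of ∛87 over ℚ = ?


∛87 satisfies x³ - 87 = 0, irreducible over ℚ (no rational root; 87 is not a perfect cube)

Minimal polynomial: x³ - 87


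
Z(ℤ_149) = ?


Z(G) = {g ∈ G | gx = xg for all x ∈ G}
ℤ_149 is abelian, so Z(G) = G

Z(ℤ_149) = ℤ_149


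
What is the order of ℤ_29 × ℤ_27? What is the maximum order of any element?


|ℤ_29 × ℤ_27| = 29 × 27 = 783
Max element order = lcm(29,27) = 783
Cyclic? Yes (gcd=1)

|ℤ_29×ℤ_27| = 783, max element order = 783


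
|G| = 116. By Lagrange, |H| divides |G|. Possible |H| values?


Lagrange's theorem: |H| divides |G|
|G| = 116
Divisors of 116: 1, 2, 4, 29, 58, 116

Possible subgroup orders: {1, 2, 4, 29, 58, 116}


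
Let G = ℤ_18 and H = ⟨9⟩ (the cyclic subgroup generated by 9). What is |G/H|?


|⟨9⟩| = n / gcd(9, 18) = 18 / 9 = 2
H is normal (ℤ_18 is abelian).
|G/H| = |G| / |H| = 18 / 2 = 9

|G/H| = 9


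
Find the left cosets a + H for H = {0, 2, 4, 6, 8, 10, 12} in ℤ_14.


H = {0, 2, 4, 6, 8, 10, 12}, |H| = 7
Number of cosets = |G|/|H| = 14/7 = 2
0 + H = {0, 2, 4, 6, 8, 10, 12}
1 + H = {1, 3, 5, 7, 9, 11, 13}

Cosets: 0+H={0,2,4,6,8,10,12}; 1+H={1,3,5,7,9,11,13}


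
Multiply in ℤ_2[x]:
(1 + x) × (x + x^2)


Expand and collect like terms; reduce coefficients mod 2:
x^0: 1·0 = 0 ≡ 0 (mod 2)
x^1: 1·1 + 1·0 = 1 ≡ 1 (mod 2)
x^2: 1·1 + 1·1 = 2 ≡ 0 (mod 2)
x^3: 1·1 = 1 ≡ 1 (mod 2)
Result: x + x^3

f · g = x + x^3


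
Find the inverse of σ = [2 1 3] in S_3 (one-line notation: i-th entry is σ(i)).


To find σ⁻¹, swap domain and range:
σ(1) = 2 → σ⁻¹(2) = 1
σ(2) = 1 → σ⁻¹(1) = 2
σ(3) = 3 → σ⁻¹(3) = 3

σ⁻¹ = [2 1 3]


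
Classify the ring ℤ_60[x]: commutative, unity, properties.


ℤ_60 has zero divisors (2·30 ≡ 0), and these lift to constant zero divisors in ℤ_60[x]; so not an integral domain
Commutative: Yes
Integral domain: No
Has unity: Yes

ℤ_60[x]: Commutative=Yes, Unity=Yes


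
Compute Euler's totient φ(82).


Factor n: 82 = 2 × 41
φ(n) = n · ∏(1 - 1/p) over distinct primes p | n
φ(82) = 82 · (1 - 1/2) · (1 - 1/41) = 40

φ(82) = 40


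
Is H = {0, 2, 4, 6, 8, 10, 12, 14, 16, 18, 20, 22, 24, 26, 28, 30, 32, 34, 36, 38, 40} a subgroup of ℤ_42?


Subgroup test for H = {0, 2, 4, 6, 8, 10, 12, 14, 16, 18, 20, 22, 24, 26, 28, 30, 32, 34, 36, 38, 40} in (ℤ_42, +):
(1) 0 ∈ H? Yes
(2) Closure: for all a,b ∈ H, (a+b) mod 42 ∈ H? Yes
(3) Inverses: for all a ∈ H, -a mod 42 ∈ H? Yes

Yes, H is a subgroup of ℤ_42


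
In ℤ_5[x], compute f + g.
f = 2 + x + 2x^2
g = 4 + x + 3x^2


Add coefficients mod 5:
x^0: 2 + 4 = 1 (mod 5)
x^1: 1 + 1 = 2 (mod 5)
x^2: 2 + 3 = 0 (mod 5)
Result: 1 + 2x

f + g = 1 + 2x


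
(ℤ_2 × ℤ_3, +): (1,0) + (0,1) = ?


Operation: componentwise addition mod (2, 3)
(1,0) + (0,1) = ((a₁+b₁) mod 2, (a₂+b₂) mod 3) with a = (1,0), b = (0,1)

(1,0) + (0,1) = (1,1)


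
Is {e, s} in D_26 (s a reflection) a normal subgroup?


H = {e, s} in D_26 (s a reflection)
r·s·r⁻¹ = sr⁻² ≠ s for n ≥ 3, so {e, s} is not closed under conjugation

No, not a normal subgroup


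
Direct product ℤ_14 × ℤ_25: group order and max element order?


|ℤ_14 × ℤ_25| = 14 × 25 = 350
Max element order = lcm(14,25) = 350
Cyclic? Yes (gcd=1)

|ℤ_14×ℤ_25| = 350, max element order = 350


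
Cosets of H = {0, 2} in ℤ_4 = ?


H = {0, 2}, |H| = 2
Number of cosets = |G|/|H| = 4/2 = 2
0 + H = {0, 2}
1 + H = {1, 3}

Cosets: 0+H={0,2}; 1+H={1,3}


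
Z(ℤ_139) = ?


Z(G) = {g ∈ G | gx = xg for all x ∈ G}
ℤ_139 is abelian, so Z(G) = G

Z(ℤ_139) = ℤ_139


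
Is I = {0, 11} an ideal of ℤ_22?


Check ideal conditions for I = {0, 11} in ℤ_22:
(1) I is an additive subgroup? Yes
(2) For r ∈ ℤ_22 and a ∈ I: r·a ∈ I? Yes

Yes, I is an ideal of ℤ_22


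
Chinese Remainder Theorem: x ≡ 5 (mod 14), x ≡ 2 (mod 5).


m₁ = 14, m₂ = 5, gcd = 1, so CRT applies. M = m₁·m₂ = 70
Let M₁ = M/m₁ = 5, M₂ = M/m₂ = 14
Find y₁ ≡ M₁⁻¹ (mod m₁): 5⁻¹ ≡ 3 (mod 14)
Find y₂ ≡ M₂⁻¹ (mod m₂): 14⁻¹ ≡ 4 (mod 5)
x = a₁·M₁·y₁ + a₂·M₂·y₂ = 5·5·3 + 2·14·4 = 187
Reduce mod 70: x ≡ 47
Check: 47 mod 14 = 5 ✓, 47 mod 5 = 2 ✓

x ≡ 47 (mod 70)


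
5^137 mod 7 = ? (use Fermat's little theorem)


Fermat's little theorem: if p is prime and gcd(a,p)=1, then a^(p-1) ≡ 1 (mod p)
p = 7 is prime, gcd(5,7) = 1
Reduce exponent: 137 mod 6 = 5
So 5^137 ≡ 5^5 (mod 7)
5^5 mod 7 = 3

5^137 ≡ 3 (mod 7)


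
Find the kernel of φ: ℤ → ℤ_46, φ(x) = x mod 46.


Kernel = preimage of identity
ker(φ) = {x ∈ ℤ : x ≡ 0 (mod 46)} = 46ℤ = {0, ±46, ±92, ...}

ker(φ) = 46ℤ


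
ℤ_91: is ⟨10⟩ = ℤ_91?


g generates ℤ_n iff gcd(g, n) = 1
gcd(10, 91) = 1
Since gcd = 1, 10 is a generator.

Yes, 10 generates ℤ_91


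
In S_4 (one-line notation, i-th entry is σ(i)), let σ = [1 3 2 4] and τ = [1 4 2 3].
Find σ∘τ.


σ∘τ: apply τ first, then σ
1 →τ 1 →σ 1
2 →τ 4 →σ 4
3 →τ 2 →σ 3
4 →τ 3 →σ 2

σ∘τ = [1 4 3 2]


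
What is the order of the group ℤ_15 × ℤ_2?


|A × B| = |A| · |B|
|ℤ_15 × ℤ_2| = 15 × 2 = 30

|ℤ_15 × ℤ_2| = 30


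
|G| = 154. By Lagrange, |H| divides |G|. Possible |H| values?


Lagrange's theorem: |H| divides |G|
|G| = 154
Divisors of 154: 1, 2, 7, 11, 14, 22, 77, 154

Possible subgroup orders: {1, 2, 7, 11, 14, 22, 77, 154}


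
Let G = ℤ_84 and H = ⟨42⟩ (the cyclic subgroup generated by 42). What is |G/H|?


|⟨42⟩| = n / gcd(42, 84) = 84 / 42 = 2
H is normal (ℤ_84 is abelian).
|G/H| = |G| / |H| = 84 / 2 = 42

|G/H| = 42


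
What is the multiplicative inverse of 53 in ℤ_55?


Use the extended Euclidean algorithm to write 1 = 53·s + 55·t; then s mod 55 is the inverse.
Euclidean algorithm:
  53 = 0·55 + 53
  55 = 1·53 + 2
  53 = 26·2 + 1
  2 = 2·1 + 0
gcd(53,55) = 1
Back-substitution gives: 53·(27) + 55·(-26) = 1
So 53⁻¹ ≡ 27 ≡ 27 (mod 55)
Check: 53 × 27 = 1431 ≡ 1 (mod 55) ✓

53⁻¹ ≡ 27 (mod 55)


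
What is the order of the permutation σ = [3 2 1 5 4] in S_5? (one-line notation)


Cycle decomposition: (1 3) (4 5)
Cycle lengths: 2, 2
Order = lcm(2, 2) = 2

ord(σ) = 2


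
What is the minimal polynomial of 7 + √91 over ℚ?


Let α = 7 + √91. Then α - 7 = √91, so (α - 7)² = 91, giving α² - 14α - 42 = 0. Degree 2 and α ∉ ℚ, so this is the minimal polynomial.

Minimal polynomial: x² - 14x - 42


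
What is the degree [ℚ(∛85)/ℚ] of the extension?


∛85 has minimal polynomial x³ - 85 (irreducible over ℚ since 85 is not a perfect cube)

[ℚ(∛85)/ℚ] = 3


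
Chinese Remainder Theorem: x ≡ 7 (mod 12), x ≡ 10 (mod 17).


m₁ = 12, m₂ = 17, gcd = 1, so CRT applies. M = m₁·m₂ = 204
Let M₁ = M/m₁ = 17, M₂ = M/m₂ = 12
Find y₁ ≡ M₁⁻¹ (mod m₁): 17⁻¹ ≡ 5 (mod 12)
Find y₂ ≡ M₂⁻¹ (mod m₂): 12⁻¹ ≡ 10 (mod 17)
x = a₁·M₁·y₁ + a₂·M₂·y₂ = 7·17·5 + 10·12·10 = 1795
Reduce mod 204: x ≡ 163
Check: 163 mod 12 = 7 ✓, 163 mod 17 = 10 ✓

x ≡ 163 (mod 204)


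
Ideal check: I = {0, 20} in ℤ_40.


Check ideal conditions for I = {0, 20} in ℤ_40:
(1) I is an additive subgroup? Yes
(2) For r ∈ ℤ_40 and a ∈ I: r·a ∈ I? Yes

Yes, I is an ideal of ℤ_40


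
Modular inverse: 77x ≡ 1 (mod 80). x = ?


Use the extended Euclidean algorithm to write 1 = 77·s + 80·t; then s mod 80 is the inverse.
Euclidean algorithm:
  77 = 0·80 + 77
  80 = 1·77 + 3
  77 = 25·3 + 2
  3 = 1·2 + 1
  2 = 2·1 + 0
gcd(77,80) = 1
Back-substitution gives: 77·(-27) + 80·(26) = 1
So 77⁻¹ ≡ -27 ≡ 53 (mod 80)
Check: 77 × 53 = 4081 ≡ 1 (mod 80) ✓

77⁻¹ ≡ 53 (mod 80)


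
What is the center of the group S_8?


Z(G) = {g ∈ G | gx = xg for all x ∈ G}
S_n is non-abelian for n ≥ 3; Z(S_8) is trivial

Z(S_8) = {e}


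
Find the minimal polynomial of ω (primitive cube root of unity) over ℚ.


ω satisfies x² + x + 1 = 0 (the cyclotomic polynomial Φ₃)

Minimal polynomial: x² + x + 1


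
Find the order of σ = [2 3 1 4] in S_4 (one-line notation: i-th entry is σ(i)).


Cycle decomposition: (1 2 3)
Cycle lengths: 3
Order = lcm(3) = 3

ord(σ) = 3


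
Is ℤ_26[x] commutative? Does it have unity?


ℤ_26 has zero divisors (2·13 ≡ 0), and these lift to constant zero divisors in ℤ_26[x]; so not an integral domain
Commutative: Yes
Integral domain: No
Has unity: Yes

ℤ_26[x]: Commutative=Yes, Unity=Yes


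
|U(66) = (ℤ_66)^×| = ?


U(n) is the group of units mod n; |U(n)| = φ(n)
|U(66)| = φ(66) = 20

|U(66) = (ℤ_66)^×| = 20


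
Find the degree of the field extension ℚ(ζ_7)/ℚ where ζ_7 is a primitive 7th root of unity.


[ℚ(ζ_n):ℚ] = deg Φ_n(x) = φ(n). Here φ(7) = 6

[ℚ(ζ_7)/ℚ where ζ_7 is a primitive 7th root of unity] = 6


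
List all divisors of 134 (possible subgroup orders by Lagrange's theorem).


Lagrange's theorem: |H| divides |G|
|G| = 134
Divisors of 134: 1, 2, 67, 134

Possible subgroup orders: {1, 2, 67, 134}


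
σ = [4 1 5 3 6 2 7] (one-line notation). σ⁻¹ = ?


To find σ⁻¹, swap domain and range:
σ(1) = 4 → σ⁻¹(4) = 1
σ(2) = 1 → σ⁻¹(1) = 2
σ(3) = 5 → σ⁻¹(5) = 3
σ(4) = 3 → σ⁻¹(3) = 4
σ(5) = 6 → σ⁻¹(6) = 5
σ(6) = 2 → σ⁻¹(2) = 6
σ(7) = 7 → σ⁻¹(7) = 7

σ⁻¹ = [2 6 4 1 3 5 7]


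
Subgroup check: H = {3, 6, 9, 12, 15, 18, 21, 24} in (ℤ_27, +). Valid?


Subgroup test for H = {3, 6, 9, 12, 15, 18, 21, 24} in (ℤ_27, +):
(1) 0 ∈ H? No
(2) Closure: for all a,b ∈ H, (a+b) mod 27 ∈ H? No  [counterexample: 3 + 24 = 0 ∉ H]
(3) Inverses: for all a ∈ H, -a mod 27 ∈ H? Yes

No, H is not a subgroup of ℤ_27


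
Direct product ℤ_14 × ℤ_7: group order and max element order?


|ℤ_14 × ℤ_7| = 14 × 7 = 98
Max element order = lcm(14,7) = 14
Cyclic? No (gcd=7)

|ℤ_14×ℤ_7| = 98, max element order = 14


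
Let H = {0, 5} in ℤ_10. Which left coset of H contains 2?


2 + H = {2 + h (mod 10) : h ∈ H}
2+0=2, 2+5=7

2 + H = {2, 7}


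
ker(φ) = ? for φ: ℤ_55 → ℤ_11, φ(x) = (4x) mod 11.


Kernel = preimage of identity
ker(φ) = {x ∈ ℤ_55 : 4x ≡ 0 (mod 11)}. Since 11 | 55, φ is well-defined. The kernel is the cyclic subgroup ⟨11⟩ of ℤ_55 (order 5), i.e. {0, 11, 22, 33, 44}

ker(φ) = {0, 11, 22, 33, 44}


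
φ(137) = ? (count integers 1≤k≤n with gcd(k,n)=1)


Factor n: 137 = 137
φ(n) = n · ∏(1 - 1/p) over distinct primes p | n
φ(137) = 137 · (1 - 1/137) = 136

φ(137) = 136


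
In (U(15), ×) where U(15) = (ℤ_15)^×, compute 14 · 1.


Operation: multiplication mod 15
14 · 1 = (a × b) mod 15 with a = 14, b = 1

14 · 1 = 14


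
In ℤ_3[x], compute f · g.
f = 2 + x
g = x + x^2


Expand and collect like terms; reduce coefficients mod 3:
x^0: 2·0 = 0 ≡ 0 (mod 3)
x^1: 2·1 + 1·0 = 2 ≡ 2 (mod 3)
x^2: 2·1 + 1·1 = 3 ≡ 0 (mod 3)
x^3: 1·1 = 1 ≡ 1 (mod 3)
Result: 2x + x^3

f · g = 2x + x^3


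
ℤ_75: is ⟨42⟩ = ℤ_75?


g generates ℤ_n iff gcd(g, n) = 1
gcd(42, 75) = 3
Since gcd = 3 ≠ 1, ⟨42⟩ has order 25 < 75, so 42 is not a generator.

No, 42 does not generate ℤ_75


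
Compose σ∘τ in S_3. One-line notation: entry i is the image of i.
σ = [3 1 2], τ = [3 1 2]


σ∘τ: apply τ first, then σ
1 →τ 3 →σ 2
2 →τ 1 →σ 3
3 →τ 2 →σ 1

σ∘τ = [2 3 1]


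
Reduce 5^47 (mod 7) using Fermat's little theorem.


Fermat's little theorem: if p is prime and gcd(a,p)=1, then a^(p-1) ≡ 1 (mod p)
p = 7 is prime, gcd(5,7) = 1
Reduce exponent: 47 mod 6 = 5
So 5^47 ≡ 5^5 (mod 7)
5^5 mod 7 = 3

5^47 ≡ 3 (mod 7)


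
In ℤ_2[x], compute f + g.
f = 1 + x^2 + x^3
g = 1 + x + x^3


Add coefficients mod 2:
x^0: 1 + 1 = 0 (mod 2)
x^1: 0 + 1 = 1 (mod 2)
x^2: 1 + 0 = 1 (mod 2)
x^3: 1 + 1 = 0 (mod 2)
Result: x + x^2

f + g = x + x^2


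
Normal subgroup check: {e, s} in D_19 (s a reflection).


H = {e, s} in D_19 (s a reflection)
r·s·r⁻¹ = sr⁻² ≠ s for n ≥ 3, so {e, s} is not closed under conjugation

No, not a normal subgroup


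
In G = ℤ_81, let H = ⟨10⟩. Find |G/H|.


|⟨10⟩| = n / gcd(10, 81) = 81 / 1 = 81
H is normal (ℤ_81 is abelian).
|G/H| = |G| / |H| = 81 / 81 = 1

|G/H| = 1


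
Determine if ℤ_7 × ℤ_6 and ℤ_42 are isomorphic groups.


Comparing ℤ_7 × ℤ_6 and ℤ_42:
gcd(7,6) = 1, so ℤ_7 × ℤ_6 ≅ ℤ_42 (CRT)

Yes, ℤ_7 × ℤ_6 ≅ ℤ_42


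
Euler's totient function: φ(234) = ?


Factor n: 234 = 2 × 3^2 × 13
φ(n) = n · ∏(1 - 1/p) over distinct primes p | n
φ(234) = 234 · (1 - 1/2) · (1 - 1/3) · (1 - 1/13) = 72

φ(234) = 72


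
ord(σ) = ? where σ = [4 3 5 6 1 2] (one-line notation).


Cycle decomposition: (1 4 6 2 3 5)
Cycle lengths: 6
Order = lcm(6) = 6

ord(σ) = 6


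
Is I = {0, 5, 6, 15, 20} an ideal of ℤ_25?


Check ideal conditions for I = {0, 5, 6, 15, 20} in ℤ_25:
(1) I is an additive subgroup? No
(2) For r ∈ ℤ_25 and a ∈ I: r·a ∈ I? No  [counterexample: r=2, a=5, r·a mod 25 = 10 ∉ I]

No, I is not an ideal of ℤ_25


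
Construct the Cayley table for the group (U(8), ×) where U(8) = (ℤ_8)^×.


Elements: {1, 3, 5, 7}
Operation: multiplication mod 8
Entry (a, b) = (a × b) mod 8

Cayley table:
  | 1 | 3 | 5 | 7
1 | 1 | 3 | 5 | 7
3 | 3 | 1 | 7 | 5
5 | 5 | 7 | 1 | 3
7 | 7 | 5 | 3 | 1


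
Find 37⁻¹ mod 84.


Use the extended Euclidean algorithm to write 1 = 37·s + 84·t; then s mod 84 is the inverse.
Euclidean algorithm:
  37 = 0·84 + 37
  84 = 2·37 + 10
  37 = 3·10 + 7
  10 = 1·7 + 3
  7 = 2·3 + 1
  3 = 3·1 + 0
gcd(37,84) = 1
Back-substitution gives: 37·(25) + 84·(-11) = 1
So 37⁻¹ ≡ 25 ≡ 25 (mod 84)
Check: 37 × 25 = 925 ≡ 1 (mod 84) ✓

37⁻¹ ≡ 25 (mod 84)


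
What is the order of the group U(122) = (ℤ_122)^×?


U(n) is the group of units mod n; |U(n)| = φ(n)
|U(122)| = φ(122) = 60

|U(122) = (ℤ_122)^×| = 60


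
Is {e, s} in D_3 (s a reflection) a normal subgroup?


H = {e, s} in D_3 (s a reflection)
r·s·r⁻¹ = sr⁻² ≠ s for n ≥ 3, so {e, s} is not closed under conjugation

No, not a normal subgroup


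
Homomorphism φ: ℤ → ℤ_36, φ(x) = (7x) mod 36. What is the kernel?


Kernel = preimage of identity
ker(φ) = {x ∈ ℤ : 7x ≡ 0 (mod 36)}. gcd(7,36) = 1, so 7x ≡ 0 (mod 36) ⟺ x ≡ 0 (mod 36/1 = 36). Hence ker(φ) = 36ℤ

ker(φ) = 36ℤ


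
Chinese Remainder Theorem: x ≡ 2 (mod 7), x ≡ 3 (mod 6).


m₁ = 7, m₂ = 6, gcd = 1, so CRT applies. M = m₁·m₂ = 42
Let M₁ = M/m₁ = 6, M₂ = M/m₂ = 7
Find y₁ ≡ M₁⁻¹ (mod m₁): 6⁻¹ ≡ 6 (mod 7)
Find y₂ ≡ M₂⁻¹ (mod m₂): 7⁻¹ ≡ 1 (mod 6)
x = a₁·M₁·y₁ + a₂·M₂·y₂ = 2·6·6 + 3·7·1 = 93
Reduce mod 42: x ≡ 9
Check: 9 mod 7 = 2 ✓, 9 mod 6 = 3 ✓

x ≡ 9 (mod 42)


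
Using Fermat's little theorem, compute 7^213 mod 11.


Fermat's little theorem: if p is prime and gcd(a,p)=1, then a^(p-1) ≡ 1 (mod p)
p = 11 is prime, gcd(7,11) = 1
Reduce exponent: 213 mod 10 = 3
So 7^213 ≡ 7^3 (mod 11)
7^3 mod 11 = 2

7^213 ≡ 2 (mod 11)


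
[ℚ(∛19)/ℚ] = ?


∛19 has minimal polynomial x³ - 19 (irreducible over ℚ since 19 is not a perfect cube)

[ℚ(∛19)/ℚ] = 3


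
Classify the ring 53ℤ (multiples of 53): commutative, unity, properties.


53ℤ is a commutative ring under +,× but has no multiplicative identity (1 ∉ 53ℤ); it has no zero divisors, but without unity it is not an integral domain
Commutative: Yes
Integral domain: No
Has unity: No

53ℤ (multiples of 53): Commutative=Yes, Unity=No


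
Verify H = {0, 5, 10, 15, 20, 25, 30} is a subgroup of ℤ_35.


Subgroup test for H = {0, 5, 10, 15, 20, 25, 30} in (ℤ_35, +):
(1) 0 ∈ H? Yes
(2) Closure: for all a,b ∈ H, (a+b) mod 35 ∈ H? Yes
(3) Inverses: for all a ∈ H, -a mod 35 ∈ H? Yes

Yes, H is a subgroup of ℤ_35


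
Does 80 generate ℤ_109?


g generates ℤ_n iff gcd(g, n) = 1
gcd(80, 109) = 1
Since gcd = 1, 80 is a generator.

Yes, 80 generates ℤ_109


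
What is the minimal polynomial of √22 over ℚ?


√22 satisfies x² - 22 = 0, irreducible over ℚ since 22 is squarefree

Minimal polynomial: x² - 22


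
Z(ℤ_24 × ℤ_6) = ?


Z(G) = {g ∈ G | gx = xg for all x ∈ G}
Direct product of abelian groups is abelian, so Z(G) = G

Z(ℤ_24 × ℤ_6) = ℤ_24 × ℤ_6


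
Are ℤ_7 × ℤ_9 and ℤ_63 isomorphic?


Comparing ℤ_7 × ℤ_9 and ℤ_63:
gcd(7,9) = 1, so ℤ_7 × ℤ_9 ≅ ℤ_63 (CRT)

Yes, ℤ_7 × ℤ_9 ≅ ℤ_63


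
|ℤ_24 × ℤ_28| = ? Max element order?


|ℤ_24 × ℤ_28| = 24 × 28 = 672
Max element order = lcm(24,28) = 168
Cyclic? No (gcd=4)

|ℤ_24×ℤ_28| = 672, max element order = 168


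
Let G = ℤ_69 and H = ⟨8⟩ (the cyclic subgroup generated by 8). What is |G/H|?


|⟨8⟩| = n / gcd(8, 69) = 69 / 1 = 69
H is normal (ℤ_69 is abelian).
|G/H| = |G| / |H| = 69 / 69 = 1

|G/H| = 1


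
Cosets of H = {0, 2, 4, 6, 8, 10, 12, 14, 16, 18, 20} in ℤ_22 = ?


H = {0, 2, 4, 6, 8, 10, 12, 14, 16, 18, 20}, |H| = 11
Number of cosets = |G|/|H| = 22/11 = 2
0 + H = {0, 2, 4, 6, 8, 10, 12, 14, 16, 18, 20}
1 + H = {1, 3, 5, 7, 9, 11, 13, 15, 17, 19, 21}

Cosets: 0+H={0,2,4,6,8,10,12,14,16,18,20}; 1+H={1,3,5,7,9,11,13,15,17,19,21}


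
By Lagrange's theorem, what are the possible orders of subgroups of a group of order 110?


Lagrange's theorem: |H| divides |G|
|G| = 110
Divisors of 110: 1, 2, 5, 10, 11, 22, 55, 110

Possible subgroup orders: {1, 2, 5, 10, 11, 22, 55, 110}


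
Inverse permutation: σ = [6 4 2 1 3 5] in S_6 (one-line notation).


To find σ⁻¹, swap domain and range:
σ(1) = 6 → σ⁻¹(6) = 1
σ(2) = 4 → σ⁻¹(4) = 2
σ(3) = 2 → σ⁻¹(2) = 3
σ(4) = 1 → σ⁻¹(1) = 4
σ(5) = 3 → σ⁻¹(3) = 5
σ(6) = 5 → σ⁻¹(5) = 6

σ⁻¹ = [4 3 5 2 6 1]


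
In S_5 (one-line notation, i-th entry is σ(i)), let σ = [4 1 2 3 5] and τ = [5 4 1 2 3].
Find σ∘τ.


σ∘τ: apply τ first, then σ
1 →τ 5 →σ 5
2 →τ 4 →σ 3
3 →τ 1 →σ 4
4 →τ 2 →σ 1
5 →τ 3 →σ 2

σ∘τ = [5 3 4 1 2]


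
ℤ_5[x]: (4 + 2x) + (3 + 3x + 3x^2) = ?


Add coefficients mod 5:
x^0: 4 + 3 = 2 (mod 5)
x^1: 2 + 3 = 0 (mod 5)
x^2: 0 + 3 = 3 (mod 5)
Result: 2 + 3x^2

f + g = 2 + 3x^2


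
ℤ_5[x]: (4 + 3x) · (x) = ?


Expand and collect like terms; reduce coefficients mod 5:
x^0: 4·0 = 0 ≡ 0 (mod 5)
x^1: 4·1 + 3·0 = 4 ≡ 4 (mod 5)
x^2: 3·1 = 3 ≡ 3 (mod 5)
Result: 4x + 3x^2

f · g = 4x + 3x^2


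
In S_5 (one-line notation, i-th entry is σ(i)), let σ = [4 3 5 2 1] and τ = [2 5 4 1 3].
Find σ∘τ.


σ∘τ: apply τ first, then σ
1 →τ 2 →σ 3
2 →τ 5 →σ 1
3 →τ 4 →σ 2
4 →τ 1 →σ 4
5 →τ 3 →σ 5

σ∘τ = [3 1 2 4 5]


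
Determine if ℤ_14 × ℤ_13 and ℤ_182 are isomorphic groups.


Comparing ℤ_14 × ℤ_13 and ℤ_182:
gcd(14,13) = 1, so ℤ_14 × ℤ_13 ≅ ℤ_182 (CRT)

Yes, ℤ_14 × ℤ_13 ≅ ℤ_182
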